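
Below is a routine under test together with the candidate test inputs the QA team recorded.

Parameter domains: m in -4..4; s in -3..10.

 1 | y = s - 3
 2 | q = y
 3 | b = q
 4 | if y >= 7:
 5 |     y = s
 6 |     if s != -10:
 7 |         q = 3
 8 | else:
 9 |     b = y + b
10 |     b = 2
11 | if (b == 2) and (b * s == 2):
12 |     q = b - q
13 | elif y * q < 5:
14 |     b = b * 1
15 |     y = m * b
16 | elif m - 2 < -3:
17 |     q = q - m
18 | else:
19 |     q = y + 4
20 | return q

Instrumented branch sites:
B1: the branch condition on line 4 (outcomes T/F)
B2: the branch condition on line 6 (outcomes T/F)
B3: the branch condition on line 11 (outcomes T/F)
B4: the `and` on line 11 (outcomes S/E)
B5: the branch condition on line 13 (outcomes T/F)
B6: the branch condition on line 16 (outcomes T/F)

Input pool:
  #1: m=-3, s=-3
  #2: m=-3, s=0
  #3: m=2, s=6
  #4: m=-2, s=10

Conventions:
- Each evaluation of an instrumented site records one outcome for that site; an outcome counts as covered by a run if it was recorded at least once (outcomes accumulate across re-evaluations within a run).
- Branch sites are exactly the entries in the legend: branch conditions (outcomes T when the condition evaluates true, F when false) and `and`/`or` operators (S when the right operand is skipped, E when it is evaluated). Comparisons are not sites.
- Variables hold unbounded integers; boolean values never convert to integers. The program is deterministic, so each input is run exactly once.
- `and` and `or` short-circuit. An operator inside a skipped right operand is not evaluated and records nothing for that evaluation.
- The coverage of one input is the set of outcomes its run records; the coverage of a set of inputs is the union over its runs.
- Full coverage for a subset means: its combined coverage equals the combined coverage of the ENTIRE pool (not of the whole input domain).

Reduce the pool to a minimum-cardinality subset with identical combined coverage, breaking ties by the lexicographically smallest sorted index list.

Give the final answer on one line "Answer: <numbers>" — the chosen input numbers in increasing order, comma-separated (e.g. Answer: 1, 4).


#1 (m=-3, s=-3) -> covered: B1=F, B3=F, B4=E, B5=F, B6=T
#2 (m=-3, s=0) -> covered: B1=F, B3=F, B4=E, B5=F, B6=T
#3 (m=2, s=6) -> covered: B1=F, B3=F, B4=E, B5=F, B6=F
#4 (m=-2, s=10) -> covered: B1=T, B2=T, B3=F, B4=S, B5=F, B6=T
union over all inputs: B1=T, B1=F, B2=T, B3=F, B4=S, B4=E, B5=F, B6=T, B6=F (9 outcomes)
checked all size-1 subsets: none covers 9 outcomes (max 6/9)
at size 2, {3, 4} reaches all 9 outcomes; every lexicographically earlier size-2 subset fails
Answer: 3, 4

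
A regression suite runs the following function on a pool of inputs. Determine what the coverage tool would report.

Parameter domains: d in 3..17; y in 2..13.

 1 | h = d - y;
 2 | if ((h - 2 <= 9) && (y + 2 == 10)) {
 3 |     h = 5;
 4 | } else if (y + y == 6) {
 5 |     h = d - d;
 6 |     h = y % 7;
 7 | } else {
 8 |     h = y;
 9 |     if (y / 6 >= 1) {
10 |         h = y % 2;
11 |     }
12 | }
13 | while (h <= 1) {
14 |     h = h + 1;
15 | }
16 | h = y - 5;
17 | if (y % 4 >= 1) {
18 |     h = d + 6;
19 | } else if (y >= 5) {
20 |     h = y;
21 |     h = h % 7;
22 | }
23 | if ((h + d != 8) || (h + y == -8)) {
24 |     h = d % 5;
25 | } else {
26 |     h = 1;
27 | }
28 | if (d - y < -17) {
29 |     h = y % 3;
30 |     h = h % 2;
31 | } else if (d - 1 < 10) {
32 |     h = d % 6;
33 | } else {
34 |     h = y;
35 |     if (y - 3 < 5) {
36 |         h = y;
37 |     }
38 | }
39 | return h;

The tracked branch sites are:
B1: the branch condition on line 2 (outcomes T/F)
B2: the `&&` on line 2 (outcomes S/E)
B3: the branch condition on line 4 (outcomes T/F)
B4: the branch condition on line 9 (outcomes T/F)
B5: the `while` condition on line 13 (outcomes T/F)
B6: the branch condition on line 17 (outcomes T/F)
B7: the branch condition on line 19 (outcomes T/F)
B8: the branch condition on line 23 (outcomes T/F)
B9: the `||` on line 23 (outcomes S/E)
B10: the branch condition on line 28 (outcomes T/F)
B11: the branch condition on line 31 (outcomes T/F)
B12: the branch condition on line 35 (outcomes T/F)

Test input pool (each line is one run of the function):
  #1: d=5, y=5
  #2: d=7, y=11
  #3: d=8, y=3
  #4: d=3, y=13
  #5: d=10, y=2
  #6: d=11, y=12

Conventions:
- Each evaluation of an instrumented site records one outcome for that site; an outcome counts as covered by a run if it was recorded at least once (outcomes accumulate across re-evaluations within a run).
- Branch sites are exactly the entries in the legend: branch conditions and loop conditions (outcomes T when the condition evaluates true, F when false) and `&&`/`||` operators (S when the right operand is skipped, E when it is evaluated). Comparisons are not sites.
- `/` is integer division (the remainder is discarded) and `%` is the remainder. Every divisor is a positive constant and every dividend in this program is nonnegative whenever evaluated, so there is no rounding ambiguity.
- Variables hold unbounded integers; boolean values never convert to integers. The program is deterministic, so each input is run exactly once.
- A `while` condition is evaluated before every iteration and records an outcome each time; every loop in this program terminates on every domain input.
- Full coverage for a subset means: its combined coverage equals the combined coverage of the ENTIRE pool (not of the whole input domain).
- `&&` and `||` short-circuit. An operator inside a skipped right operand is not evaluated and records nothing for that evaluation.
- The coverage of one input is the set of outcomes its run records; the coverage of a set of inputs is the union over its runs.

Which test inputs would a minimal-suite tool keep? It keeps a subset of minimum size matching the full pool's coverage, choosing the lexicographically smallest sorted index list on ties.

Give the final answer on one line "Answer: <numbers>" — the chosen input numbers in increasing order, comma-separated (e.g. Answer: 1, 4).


run #1 (d=5, y=5) records B1=F, B2=E, B3=F, B4=F, B5=F, B6=T, B8=T, B9=S, B10=F, B11=T
run #2 (d=7, y=11) records B1=F, B2=E, B3=F, B4=T, B5=T, B5=F, B6=T, B8=T, B9=S, B10=F, B11=T
run #3 (d=8, y=3) records B1=F, B2=E, B3=T, B5=F, B6=T, B8=T, B9=S, B10=F, B11=T
run #4 (d=3, y=13) records B1=F, B2=E, B3=F, B4=T, B5=T, B5=F, B6=T, B8=T, B9=S, B10=F, B11=T
run #5 (d=10, y=2) records B1=F, B2=E, B3=F, B4=F, B5=F, B6=T, B8=T, B9=S, B10=F, B11=T
run #6 (d=11, y=12) records B1=F, B2=E, B3=F, B4=T, B5=T, B5=F, B6=F, B7=T, B8=T, B9=S, B10=F, B11=F, B12=F
union over all inputs: B1=F, B2=E, B3=T, B3=F, B4=T, B4=F, B5=T, B5=F, B6=T, B6=F, B7=T, B8=T, B9=S, B10=F, B11=T, B11=F, B12=F (17 outcomes)
size 1 is not enough: best union over all size-1 subsets is 13/17
size 2 is not enough: best union over all size-2 subsets is 16/17
inputs {1, 3, 6} (size 3) cover everything; no size-3 subset with a lexicographically smaller index list covers all 17
Answer: 1, 3, 6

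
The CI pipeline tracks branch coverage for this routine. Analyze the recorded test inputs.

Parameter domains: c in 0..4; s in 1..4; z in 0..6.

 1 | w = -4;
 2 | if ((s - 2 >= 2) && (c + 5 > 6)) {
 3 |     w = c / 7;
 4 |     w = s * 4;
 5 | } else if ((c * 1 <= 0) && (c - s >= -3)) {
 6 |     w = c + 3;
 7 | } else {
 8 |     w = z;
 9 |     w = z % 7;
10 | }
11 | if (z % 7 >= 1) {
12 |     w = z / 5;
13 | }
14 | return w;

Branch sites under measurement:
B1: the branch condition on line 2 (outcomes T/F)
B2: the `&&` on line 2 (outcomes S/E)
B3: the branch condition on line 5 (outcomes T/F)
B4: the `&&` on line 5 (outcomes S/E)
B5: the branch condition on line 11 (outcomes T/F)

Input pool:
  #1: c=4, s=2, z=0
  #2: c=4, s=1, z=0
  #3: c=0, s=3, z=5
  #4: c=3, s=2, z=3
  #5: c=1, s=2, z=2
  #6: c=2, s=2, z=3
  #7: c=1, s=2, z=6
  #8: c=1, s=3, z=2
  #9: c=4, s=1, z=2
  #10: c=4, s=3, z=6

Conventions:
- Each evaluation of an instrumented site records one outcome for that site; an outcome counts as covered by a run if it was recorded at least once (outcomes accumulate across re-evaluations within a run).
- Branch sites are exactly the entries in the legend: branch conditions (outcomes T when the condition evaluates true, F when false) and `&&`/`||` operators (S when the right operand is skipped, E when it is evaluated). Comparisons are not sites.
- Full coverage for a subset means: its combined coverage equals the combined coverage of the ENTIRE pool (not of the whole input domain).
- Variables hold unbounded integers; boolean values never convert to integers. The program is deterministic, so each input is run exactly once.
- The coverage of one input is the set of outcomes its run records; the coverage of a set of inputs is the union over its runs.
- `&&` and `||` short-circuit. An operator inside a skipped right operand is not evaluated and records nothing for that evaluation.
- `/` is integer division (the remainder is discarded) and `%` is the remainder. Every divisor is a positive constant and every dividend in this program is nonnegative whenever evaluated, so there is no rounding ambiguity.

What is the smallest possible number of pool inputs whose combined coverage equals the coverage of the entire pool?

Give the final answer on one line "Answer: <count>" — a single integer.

input #1 (c=4, s=2, z=0): events B2->S, B1->F, B4->S, B3->F, B5->F; covers B1=F, B2=S, B3=F, B4=S, B5=F
input #2 (c=4, s=1, z=0): events B2->S, B1->F, B4->S, B3->F, B5->F; covers B1=F, B2=S, B3=F, B4=S, B5=F
input #3 (c=0, s=3, z=5): events B2->S, B1->F, B4->E, B3->T, B5->T; covers B1=F, B2=S, B3=T, B4=E, B5=T
input #4 (c=3, s=2, z=3): events B2->S, B1->F, B4->S, B3->F, B5->T; covers B1=F, B2=S, B3=F, B4=S, B5=T
input #5 (c=1, s=2, z=2): events B2->S, B1->F, B4->S, B3->F, B5->T; covers B1=F, B2=S, B3=F, B4=S, B5=T
input #6 (c=2, s=2, z=3): events B2->S, B1->F, B4->S, B3->F, B5->T; covers B1=F, B2=S, B3=F, B4=S, B5=T
input #7 (c=1, s=2, z=6): events B2->S, B1->F, B4->S, B3->F, B5->T; covers B1=F, B2=S, B3=F, B4=S, B5=T
input #8 (c=1, s=3, z=2): events B2->S, B1->F, B4->S, B3->F, B5->T; covers B1=F, B2=S, B3=F, B4=S, B5=T
input #9 (c=4, s=1, z=2): events B2->S, B1->F, B4->S, B3->F, B5->T; covers B1=F, B2=S, B3=F, B4=S, B5=T
input #10 (c=4, s=3, z=6): events B2->S, B1->F, B4->S, B3->F, B5->T; covers B1=F, B2=S, B3=F, B4=S, B5=T
the full pool covers 8 outcomes: B1=F, B2=S, B3=T, B3=F, B4=S, B4=E, B5=T, B5=F
checked all size-1 subsets: none covers 8 outcomes (max 5/8)
at size 2, {1, 3} reaches all 8 outcomes; every lexicographically earlier size-2 subset fails

Answer: 2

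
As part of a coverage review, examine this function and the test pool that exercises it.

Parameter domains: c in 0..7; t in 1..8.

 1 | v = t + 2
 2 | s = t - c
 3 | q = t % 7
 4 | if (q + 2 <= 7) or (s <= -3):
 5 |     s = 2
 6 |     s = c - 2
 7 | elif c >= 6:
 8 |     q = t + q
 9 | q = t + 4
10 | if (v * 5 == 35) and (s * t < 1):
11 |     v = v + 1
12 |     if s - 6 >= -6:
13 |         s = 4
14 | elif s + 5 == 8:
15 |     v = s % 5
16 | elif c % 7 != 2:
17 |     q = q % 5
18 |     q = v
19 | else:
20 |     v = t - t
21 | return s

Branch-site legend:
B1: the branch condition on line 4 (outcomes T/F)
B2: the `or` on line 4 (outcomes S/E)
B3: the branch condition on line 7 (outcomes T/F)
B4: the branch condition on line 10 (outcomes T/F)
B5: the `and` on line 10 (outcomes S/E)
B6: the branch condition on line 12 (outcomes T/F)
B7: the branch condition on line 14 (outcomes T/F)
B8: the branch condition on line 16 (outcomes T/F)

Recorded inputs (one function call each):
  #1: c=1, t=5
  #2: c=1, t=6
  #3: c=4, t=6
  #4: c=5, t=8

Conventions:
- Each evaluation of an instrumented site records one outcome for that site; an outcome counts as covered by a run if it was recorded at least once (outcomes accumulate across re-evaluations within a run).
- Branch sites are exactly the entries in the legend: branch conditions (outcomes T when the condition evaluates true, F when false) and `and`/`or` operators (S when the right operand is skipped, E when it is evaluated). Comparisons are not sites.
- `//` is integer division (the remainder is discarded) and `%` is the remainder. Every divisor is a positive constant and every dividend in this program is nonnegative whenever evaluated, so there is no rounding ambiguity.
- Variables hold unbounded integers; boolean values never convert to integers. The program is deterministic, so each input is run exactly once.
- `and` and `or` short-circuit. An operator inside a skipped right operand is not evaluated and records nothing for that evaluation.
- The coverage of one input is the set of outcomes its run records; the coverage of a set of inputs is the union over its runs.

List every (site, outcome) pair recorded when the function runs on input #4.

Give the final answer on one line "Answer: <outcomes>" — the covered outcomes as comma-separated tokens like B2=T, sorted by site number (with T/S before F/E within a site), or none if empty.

Simulating input #4 (c=5, t=8) step by step:
  B2->S, B1->T, B5->S, B4->F, B7->T
distinct outcomes covered: B1=T, B2=S, B4=F, B5=S, B7=T

Answer: B1=T, B2=S, B4=F, B5=S, B7=T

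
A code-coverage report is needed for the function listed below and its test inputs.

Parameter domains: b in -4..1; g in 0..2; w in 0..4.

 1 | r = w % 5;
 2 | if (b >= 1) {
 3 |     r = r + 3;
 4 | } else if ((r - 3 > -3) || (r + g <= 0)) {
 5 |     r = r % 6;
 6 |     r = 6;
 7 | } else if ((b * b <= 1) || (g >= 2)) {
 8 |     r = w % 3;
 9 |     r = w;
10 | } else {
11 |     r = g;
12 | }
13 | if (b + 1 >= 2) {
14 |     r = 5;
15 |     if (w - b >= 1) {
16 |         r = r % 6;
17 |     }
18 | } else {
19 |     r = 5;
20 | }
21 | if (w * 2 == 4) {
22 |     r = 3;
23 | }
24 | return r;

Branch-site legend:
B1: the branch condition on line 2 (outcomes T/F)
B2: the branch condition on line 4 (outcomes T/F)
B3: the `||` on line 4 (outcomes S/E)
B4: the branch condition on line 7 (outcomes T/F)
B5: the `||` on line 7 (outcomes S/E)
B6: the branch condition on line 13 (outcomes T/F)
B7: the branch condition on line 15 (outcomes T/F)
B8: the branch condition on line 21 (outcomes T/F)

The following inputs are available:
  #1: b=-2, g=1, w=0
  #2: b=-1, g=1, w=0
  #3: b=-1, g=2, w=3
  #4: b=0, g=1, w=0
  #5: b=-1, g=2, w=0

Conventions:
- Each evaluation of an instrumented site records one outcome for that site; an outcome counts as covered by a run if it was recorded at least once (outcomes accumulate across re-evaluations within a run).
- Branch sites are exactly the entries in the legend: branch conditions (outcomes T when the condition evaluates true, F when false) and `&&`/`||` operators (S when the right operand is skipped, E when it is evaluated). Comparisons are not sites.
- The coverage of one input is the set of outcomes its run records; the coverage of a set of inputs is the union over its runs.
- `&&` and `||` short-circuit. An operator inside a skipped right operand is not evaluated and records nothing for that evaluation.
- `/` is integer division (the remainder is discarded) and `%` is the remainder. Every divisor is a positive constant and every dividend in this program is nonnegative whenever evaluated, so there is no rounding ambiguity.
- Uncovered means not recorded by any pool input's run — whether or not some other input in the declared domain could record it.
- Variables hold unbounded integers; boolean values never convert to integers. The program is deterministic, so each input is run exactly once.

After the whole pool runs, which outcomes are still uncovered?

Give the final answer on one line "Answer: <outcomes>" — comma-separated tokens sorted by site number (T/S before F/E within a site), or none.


test 1 (b=-2, g=1, w=0) hits B1=F, B2=F, B3=E, B4=F, B5=E, B6=F, B8=F
test 2 (b=-1, g=1, w=0) hits B1=F, B2=F, B3=E, B4=T, B5=S, B6=F, B8=F
test 3 (b=-1, g=2, w=3) hits B1=F, B2=T, B3=S, B6=F, B8=F
test 4 (b=0, g=1, w=0) hits B1=F, B2=F, B3=E, B4=T, B5=S, B6=F, B8=F
test 5 (b=-1, g=2, w=0) hits B1=F, B2=F, B3=E, B4=T, B5=S, B6=F, B8=F
union over the pool: B1=F, B2=T, B2=F, B3=S, B3=E, B4=T, B4=F, B5=S, B5=E, B6=F, B8=F
uncovered (5 of 16): B1=T, B6=T, B7=T, B7=F, B8=T
Answer: B1=T, B6=T, B7=T, B7=F, B8=T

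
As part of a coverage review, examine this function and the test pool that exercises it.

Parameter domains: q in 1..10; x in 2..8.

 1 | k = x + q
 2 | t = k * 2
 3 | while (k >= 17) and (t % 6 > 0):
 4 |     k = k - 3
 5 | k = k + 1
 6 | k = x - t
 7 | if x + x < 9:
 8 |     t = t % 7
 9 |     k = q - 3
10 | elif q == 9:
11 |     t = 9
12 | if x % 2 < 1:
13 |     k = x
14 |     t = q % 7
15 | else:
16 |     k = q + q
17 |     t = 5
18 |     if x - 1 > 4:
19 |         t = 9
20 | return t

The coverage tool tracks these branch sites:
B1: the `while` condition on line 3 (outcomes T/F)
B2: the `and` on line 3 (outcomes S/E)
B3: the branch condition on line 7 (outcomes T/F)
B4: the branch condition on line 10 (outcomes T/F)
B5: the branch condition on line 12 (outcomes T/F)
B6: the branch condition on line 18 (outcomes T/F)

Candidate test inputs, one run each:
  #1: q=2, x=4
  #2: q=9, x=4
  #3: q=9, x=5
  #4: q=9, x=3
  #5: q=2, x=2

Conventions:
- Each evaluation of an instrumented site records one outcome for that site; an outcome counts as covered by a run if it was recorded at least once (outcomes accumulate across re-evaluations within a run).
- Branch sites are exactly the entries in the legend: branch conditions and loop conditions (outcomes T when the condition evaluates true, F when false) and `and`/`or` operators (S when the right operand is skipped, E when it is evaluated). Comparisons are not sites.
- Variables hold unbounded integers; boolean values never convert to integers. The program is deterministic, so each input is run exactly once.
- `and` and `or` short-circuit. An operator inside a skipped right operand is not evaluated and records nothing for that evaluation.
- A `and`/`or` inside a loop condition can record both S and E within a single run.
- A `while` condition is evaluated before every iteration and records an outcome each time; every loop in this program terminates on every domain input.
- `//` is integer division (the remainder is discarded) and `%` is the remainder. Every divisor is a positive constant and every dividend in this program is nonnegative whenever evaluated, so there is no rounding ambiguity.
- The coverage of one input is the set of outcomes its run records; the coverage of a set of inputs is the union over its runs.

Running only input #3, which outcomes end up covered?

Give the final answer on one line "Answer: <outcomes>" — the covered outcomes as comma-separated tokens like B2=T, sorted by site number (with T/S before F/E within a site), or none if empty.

Event log for input #3 (q=9, x=5):
  B2->S, B1->F, B3->F, B4->T, B5->F, B6->F
distinct outcomes covered: B1=F, B2=S, B3=F, B4=T, B5=F, B6=F

Answer: B1=F, B2=S, B3=F, B4=T, B5=F, B6=F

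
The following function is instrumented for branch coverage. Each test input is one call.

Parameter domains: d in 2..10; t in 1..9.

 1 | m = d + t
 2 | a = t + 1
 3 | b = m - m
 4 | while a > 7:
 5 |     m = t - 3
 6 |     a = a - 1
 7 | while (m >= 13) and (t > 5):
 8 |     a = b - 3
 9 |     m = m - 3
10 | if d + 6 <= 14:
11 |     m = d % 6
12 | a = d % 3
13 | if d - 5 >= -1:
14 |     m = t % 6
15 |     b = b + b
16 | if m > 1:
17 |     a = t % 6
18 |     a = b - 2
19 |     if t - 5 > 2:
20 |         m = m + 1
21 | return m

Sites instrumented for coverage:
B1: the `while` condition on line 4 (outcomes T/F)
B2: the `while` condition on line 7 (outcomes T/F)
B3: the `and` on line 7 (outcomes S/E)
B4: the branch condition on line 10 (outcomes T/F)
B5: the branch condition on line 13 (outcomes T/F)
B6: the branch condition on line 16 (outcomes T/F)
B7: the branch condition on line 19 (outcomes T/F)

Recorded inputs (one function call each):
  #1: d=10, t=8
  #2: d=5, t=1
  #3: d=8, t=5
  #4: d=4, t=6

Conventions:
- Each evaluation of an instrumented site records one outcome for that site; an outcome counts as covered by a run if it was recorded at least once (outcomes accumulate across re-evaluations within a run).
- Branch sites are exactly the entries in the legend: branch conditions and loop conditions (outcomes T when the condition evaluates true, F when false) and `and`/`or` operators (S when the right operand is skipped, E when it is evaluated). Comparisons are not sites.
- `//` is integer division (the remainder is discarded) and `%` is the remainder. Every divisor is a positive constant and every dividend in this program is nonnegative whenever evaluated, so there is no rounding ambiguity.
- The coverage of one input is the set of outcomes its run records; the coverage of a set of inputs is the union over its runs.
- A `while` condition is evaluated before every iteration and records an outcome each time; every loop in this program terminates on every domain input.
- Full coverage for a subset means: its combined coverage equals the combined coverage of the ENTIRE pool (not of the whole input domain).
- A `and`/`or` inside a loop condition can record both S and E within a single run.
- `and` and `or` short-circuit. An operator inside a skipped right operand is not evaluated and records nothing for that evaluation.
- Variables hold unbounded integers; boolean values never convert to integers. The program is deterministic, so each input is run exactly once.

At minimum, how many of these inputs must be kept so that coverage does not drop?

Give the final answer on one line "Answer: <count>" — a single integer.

input #1, d=10, t=8: outcomes B1=T, B1=F, B2=F, B3=S, B4=F, B5=T, B6=T, B7=T
input #2, d=5, t=1: outcomes B1=F, B2=F, B3=S, B4=T, B5=T, B6=F
input #3, d=8, t=5: outcomes B1=F, B2=F, B3=E, B4=T, B5=T, B6=T, B7=F
input #4, d=4, t=6: outcomes B1=F, B2=F, B3=S, B4=T, B5=T, B6=F
pool-wide coverage (12 outcomes): B1=T, B1=F, B2=F, B3=S, B3=E, B4=T, B4=F, B5=T, B6=T, B6=F, B7=T, B7=F
checked all size-1 subsets: none covers 12 outcomes (max 8/12)
checked all size-2 subsets: none covers 12 outcomes (max 11/12)
the canonical winner is {1, 2, 3}: size 3, full 12-outcome coverage, earliest index list among size-3 covers

Answer: 3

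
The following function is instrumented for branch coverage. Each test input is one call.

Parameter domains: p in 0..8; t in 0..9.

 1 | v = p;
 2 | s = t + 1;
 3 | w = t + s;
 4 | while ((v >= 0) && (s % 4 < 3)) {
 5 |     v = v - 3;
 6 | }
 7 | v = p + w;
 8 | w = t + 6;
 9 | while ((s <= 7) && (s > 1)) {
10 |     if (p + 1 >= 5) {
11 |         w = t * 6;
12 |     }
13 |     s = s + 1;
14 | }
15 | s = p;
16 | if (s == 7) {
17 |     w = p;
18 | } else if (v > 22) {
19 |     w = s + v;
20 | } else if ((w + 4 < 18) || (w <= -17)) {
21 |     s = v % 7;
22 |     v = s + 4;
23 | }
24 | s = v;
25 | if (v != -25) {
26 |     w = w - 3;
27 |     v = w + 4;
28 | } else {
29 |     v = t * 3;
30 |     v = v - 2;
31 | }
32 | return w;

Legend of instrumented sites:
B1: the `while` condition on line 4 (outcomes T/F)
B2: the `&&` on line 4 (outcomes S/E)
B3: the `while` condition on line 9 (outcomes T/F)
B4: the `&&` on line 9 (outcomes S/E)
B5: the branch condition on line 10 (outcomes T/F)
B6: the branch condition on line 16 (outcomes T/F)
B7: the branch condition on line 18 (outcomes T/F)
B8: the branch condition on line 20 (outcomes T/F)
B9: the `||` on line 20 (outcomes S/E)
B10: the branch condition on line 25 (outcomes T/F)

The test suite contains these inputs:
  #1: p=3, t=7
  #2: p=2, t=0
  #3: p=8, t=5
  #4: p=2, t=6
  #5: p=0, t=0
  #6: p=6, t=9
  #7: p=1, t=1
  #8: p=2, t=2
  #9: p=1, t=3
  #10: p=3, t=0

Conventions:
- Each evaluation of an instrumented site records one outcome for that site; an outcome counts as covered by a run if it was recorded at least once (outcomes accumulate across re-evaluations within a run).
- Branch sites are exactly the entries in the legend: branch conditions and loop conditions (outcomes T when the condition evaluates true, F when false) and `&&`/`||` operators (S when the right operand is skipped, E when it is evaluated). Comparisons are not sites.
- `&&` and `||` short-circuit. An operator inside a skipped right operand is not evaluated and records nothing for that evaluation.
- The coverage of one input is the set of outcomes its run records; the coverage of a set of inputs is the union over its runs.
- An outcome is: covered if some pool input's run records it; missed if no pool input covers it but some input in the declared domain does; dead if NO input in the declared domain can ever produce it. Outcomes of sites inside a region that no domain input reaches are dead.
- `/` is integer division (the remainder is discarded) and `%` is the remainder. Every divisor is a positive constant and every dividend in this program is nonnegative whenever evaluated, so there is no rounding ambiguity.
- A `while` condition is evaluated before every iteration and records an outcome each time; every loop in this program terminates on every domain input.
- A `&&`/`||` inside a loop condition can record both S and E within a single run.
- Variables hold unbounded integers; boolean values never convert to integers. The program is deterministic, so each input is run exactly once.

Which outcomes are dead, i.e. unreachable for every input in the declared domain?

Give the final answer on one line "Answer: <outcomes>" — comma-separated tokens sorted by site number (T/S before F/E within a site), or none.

sweeping the full domain (90 inputs) for each outcome:
  B10=F: zero occurrences over every domain input -> dead
  reachable outcomes have witnesses, e.g. B1=T (e.g. p=0, t=0), B1=F (e.g. p=0, t=0), B2=S (e.g. p=0, t=0), B2=E (e.g. p=0, t=0)

Answer: B10=F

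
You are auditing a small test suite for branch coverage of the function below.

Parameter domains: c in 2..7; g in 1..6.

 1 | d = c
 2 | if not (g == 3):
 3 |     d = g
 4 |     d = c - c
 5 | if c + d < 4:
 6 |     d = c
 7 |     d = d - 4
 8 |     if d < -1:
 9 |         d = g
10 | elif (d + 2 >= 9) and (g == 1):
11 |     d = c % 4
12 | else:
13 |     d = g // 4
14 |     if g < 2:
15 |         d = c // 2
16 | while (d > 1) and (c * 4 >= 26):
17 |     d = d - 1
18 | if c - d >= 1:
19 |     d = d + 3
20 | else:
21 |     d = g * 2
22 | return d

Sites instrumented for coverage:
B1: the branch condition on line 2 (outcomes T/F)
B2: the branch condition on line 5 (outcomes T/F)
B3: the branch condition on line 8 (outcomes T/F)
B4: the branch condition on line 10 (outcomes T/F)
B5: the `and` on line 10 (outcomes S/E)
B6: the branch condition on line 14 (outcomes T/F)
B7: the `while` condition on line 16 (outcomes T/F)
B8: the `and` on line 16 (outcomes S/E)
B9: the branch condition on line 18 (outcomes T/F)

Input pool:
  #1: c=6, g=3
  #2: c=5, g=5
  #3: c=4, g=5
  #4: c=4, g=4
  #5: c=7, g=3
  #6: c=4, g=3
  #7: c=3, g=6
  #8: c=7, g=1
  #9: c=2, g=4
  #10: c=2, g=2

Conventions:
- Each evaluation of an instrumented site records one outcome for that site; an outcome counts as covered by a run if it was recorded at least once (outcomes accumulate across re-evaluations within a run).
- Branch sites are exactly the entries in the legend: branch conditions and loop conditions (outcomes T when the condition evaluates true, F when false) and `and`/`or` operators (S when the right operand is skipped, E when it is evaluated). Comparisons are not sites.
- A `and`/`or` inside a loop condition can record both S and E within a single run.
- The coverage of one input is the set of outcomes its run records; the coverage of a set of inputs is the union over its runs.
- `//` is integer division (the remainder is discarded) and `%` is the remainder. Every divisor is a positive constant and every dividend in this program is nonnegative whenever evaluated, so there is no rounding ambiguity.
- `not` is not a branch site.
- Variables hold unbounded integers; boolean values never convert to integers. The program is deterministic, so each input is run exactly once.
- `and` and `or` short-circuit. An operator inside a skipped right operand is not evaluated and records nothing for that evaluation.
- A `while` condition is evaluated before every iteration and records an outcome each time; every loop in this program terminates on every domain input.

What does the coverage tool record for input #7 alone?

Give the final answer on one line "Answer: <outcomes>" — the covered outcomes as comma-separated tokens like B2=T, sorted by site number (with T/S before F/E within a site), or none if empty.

Tracing the run of input #7 (c=3, g=6):
  B1->T, B2->T, B3->F, B8->S, B7->F, B9->T
distinct outcomes covered: B1=T, B2=T, B3=F, B7=F, B8=S, B9=T

Answer: B1=T, B2=T, B3=F, B7=F, B8=S, B9=T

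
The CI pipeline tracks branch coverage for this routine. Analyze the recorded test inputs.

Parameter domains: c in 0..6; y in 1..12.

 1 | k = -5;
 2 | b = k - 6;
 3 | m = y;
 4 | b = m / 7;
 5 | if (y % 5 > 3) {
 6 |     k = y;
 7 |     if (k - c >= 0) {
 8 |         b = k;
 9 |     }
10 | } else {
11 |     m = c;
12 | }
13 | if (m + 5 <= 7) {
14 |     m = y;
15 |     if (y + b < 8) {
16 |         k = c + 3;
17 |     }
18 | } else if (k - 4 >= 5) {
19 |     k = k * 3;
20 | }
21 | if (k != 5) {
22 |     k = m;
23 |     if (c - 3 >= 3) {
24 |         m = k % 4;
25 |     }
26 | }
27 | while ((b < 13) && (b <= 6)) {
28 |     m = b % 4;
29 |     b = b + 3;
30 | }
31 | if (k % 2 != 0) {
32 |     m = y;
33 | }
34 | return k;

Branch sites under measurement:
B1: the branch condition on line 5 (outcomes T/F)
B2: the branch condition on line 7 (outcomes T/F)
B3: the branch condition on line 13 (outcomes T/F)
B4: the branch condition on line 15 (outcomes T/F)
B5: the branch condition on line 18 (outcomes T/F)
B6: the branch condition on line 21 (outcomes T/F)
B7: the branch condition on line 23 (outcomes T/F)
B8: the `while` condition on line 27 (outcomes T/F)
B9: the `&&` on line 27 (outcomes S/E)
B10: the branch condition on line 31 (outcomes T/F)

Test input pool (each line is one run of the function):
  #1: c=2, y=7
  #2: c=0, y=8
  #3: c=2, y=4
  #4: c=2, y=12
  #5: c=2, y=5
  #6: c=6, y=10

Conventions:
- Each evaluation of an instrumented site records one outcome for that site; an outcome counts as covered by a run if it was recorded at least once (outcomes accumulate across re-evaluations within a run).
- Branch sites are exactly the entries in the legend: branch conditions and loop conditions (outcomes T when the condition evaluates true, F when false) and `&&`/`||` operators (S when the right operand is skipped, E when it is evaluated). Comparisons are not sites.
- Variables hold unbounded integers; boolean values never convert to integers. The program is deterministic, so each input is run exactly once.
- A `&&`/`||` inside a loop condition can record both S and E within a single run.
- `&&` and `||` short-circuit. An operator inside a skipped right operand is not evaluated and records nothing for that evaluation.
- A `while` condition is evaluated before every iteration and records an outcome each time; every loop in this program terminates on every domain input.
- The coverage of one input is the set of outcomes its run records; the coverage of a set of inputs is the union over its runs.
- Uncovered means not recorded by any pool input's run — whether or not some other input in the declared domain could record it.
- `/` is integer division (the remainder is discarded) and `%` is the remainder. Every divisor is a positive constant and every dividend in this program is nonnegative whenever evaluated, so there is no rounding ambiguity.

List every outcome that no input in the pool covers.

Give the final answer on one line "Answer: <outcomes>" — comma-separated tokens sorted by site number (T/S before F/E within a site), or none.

test 1 (c=2, y=7) fires B1->F, B3->T, B4->F, B6->T, B7->F, B9->E, B8->T, B9->E, B8->T, B9->E, B8->F, B10->T; hits B1=F, B3=T, B4=F, B6=T, B7=F, B8=T, B8=F, B9=E, B10=T
test 2 (c=0, y=8) fires B1->F, B3->T, B4->F, B6->T, B7->F, B9->E, B8->T, B9->E, B8->T, B9->E, B8->F, B10->F; hits B1=F, B3=T, B4=F, B6=T, B7=F, B8=T, B8=F, B9=E, B10=F
test 3 (c=2, y=4) fires B1->T, B2->T, B3->F, B5->F, B6->T, B7->F, B9->E, B8->T, B9->E, B8->F, B10->F; hits B1=T, B2=T, B3=F, B5=F, B6=T, B7=F, B8=T, B8=F, B9=E, B10=F
test 4 (c=2, y=12) fires B1->F, B3->T, B4->F, B6->T, B7->F, B9->E, B8->T, B9->E, B8->T, B9->E, B8->F, B10->F; hits B1=F, B3=T, B4=F, B6=T, B7=F, B8=T, B8=F, B9=E, B10=F
test 5 (c=2, y=5) fires B1->F, B3->T, B4->T, B6->F, B9->E, B8->T, B9->E, B8->T, B9->E, B8->T, B9->E, B8->F, B10->T; hits B1=F, B3=T, B4=T, B6=F, B8=T, B8=F, B9=E, B10=T
test 6 (c=6, y=10) fires B1->F, B3->F, B5->F, B6->T, B7->T, B9->E, B8->T, B9->E, B8->T, B9->E, B8->F, B10->F; hits B1=F, B3=F, B5=F, B6=T, B7=T, B8=T, B8=F, B9=E, B10=F
union over the pool: B1=T, B1=F, B2=T, B3=T, B3=F, B4=T, B4=F, B5=F, B6=T, B6=F, B7=T, B7=F, B8=T, B8=F, B9=E, B10=T, B10=F
uncovered (3 of 20): B2=F, B5=T, B9=S

Answer: B2=F, B5=T, B9=S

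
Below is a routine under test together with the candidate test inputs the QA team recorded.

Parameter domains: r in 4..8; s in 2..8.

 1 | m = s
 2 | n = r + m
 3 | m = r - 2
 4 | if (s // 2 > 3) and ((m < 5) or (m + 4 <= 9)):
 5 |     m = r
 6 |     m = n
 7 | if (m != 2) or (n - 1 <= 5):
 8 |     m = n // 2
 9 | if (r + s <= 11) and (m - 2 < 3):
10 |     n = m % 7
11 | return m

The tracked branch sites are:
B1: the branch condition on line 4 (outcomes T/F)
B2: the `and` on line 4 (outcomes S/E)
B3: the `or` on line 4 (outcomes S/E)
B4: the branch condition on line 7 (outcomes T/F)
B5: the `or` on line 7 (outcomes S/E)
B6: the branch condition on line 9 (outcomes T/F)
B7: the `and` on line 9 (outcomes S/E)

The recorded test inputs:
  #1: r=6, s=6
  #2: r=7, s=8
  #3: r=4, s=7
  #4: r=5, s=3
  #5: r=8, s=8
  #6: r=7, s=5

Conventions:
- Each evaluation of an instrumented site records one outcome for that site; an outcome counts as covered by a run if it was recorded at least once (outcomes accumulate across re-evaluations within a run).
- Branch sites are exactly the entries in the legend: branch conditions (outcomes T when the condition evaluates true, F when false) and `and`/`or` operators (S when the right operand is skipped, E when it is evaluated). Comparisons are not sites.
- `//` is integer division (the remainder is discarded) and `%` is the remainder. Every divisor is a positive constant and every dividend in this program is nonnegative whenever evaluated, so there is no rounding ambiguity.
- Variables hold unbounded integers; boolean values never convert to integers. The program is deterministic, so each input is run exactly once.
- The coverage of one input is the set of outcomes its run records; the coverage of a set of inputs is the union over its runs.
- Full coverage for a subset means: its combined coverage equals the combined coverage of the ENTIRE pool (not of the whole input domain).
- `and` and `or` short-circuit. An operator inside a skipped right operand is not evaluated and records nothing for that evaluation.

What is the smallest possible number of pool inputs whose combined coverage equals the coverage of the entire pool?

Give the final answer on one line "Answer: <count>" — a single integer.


run #1 (r=6, s=6) records B1=F, B2=S, B4=T, B5=S, B6=F, B7=S
run #2 (r=7, s=8) records B1=T, B2=E, B3=E, B4=T, B5=S, B6=F, B7=S
run #3 (r=4, s=7) records B1=F, B2=S, B4=F, B5=E, B6=T, B7=E
run #4 (r=5, s=3) records B1=F, B2=S, B4=T, B5=S, B6=T, B7=E
run #5 (r=8, s=8) records B1=F, B2=E, B3=E, B4=T, B5=S, B6=F, B7=S
run #6 (r=7, s=5) records B1=F, B2=S, B4=T, B5=S, B6=F, B7=S
union over all inputs: B1=T, B1=F, B2=S, B2=E, B3=E, B4=T, B4=F, B5=S, B5=E, B6=T, B6=F, B7=S, B7=E (13 outcomes)
checked all size-1 subsets: none covers 13 outcomes (max 7/13)
the canonical winner is {2, 3}: size 2, full 13-outcome coverage, earliest index list among size-2 covers
Answer: 2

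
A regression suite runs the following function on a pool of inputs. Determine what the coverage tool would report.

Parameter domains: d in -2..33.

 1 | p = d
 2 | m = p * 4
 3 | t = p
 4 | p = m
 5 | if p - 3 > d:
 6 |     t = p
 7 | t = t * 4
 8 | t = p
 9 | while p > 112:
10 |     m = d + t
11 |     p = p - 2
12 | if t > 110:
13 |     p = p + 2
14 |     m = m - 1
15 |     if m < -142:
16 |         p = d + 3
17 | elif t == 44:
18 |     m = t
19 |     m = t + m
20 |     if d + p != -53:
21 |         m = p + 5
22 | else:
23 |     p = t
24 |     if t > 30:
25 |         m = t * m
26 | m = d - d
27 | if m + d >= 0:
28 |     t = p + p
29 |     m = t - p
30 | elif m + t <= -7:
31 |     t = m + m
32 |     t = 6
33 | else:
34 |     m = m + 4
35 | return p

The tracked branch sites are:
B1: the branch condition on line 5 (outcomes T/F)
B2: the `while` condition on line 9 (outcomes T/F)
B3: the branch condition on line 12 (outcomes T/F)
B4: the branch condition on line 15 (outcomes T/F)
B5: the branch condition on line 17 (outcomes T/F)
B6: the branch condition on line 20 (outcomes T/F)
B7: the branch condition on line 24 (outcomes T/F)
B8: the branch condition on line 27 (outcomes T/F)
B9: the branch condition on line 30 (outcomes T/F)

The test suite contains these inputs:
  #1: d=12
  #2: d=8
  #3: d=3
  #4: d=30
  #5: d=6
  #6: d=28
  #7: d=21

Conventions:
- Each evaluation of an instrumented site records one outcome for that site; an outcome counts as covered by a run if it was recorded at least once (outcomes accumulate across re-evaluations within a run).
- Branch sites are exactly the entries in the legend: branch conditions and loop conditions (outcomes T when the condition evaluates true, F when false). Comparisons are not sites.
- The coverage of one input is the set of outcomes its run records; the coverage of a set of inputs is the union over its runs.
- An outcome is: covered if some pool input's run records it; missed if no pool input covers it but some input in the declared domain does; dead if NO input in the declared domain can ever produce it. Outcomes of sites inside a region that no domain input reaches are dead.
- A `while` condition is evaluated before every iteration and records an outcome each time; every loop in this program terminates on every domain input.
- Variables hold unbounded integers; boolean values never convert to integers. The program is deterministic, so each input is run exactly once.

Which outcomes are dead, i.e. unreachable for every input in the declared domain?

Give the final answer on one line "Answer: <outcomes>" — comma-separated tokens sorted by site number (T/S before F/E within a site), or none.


running all 36 domain inputs and tallying outcomes:
  B4=T: unreachable across the whole domain -> dead
  B6=F: unreachable across the whole domain -> dead
  reachable outcomes have witnesses, e.g. B1=T (e.g. d=2), B1=F (e.g. d=-2), B2=T (e.g. d=29), B2=F (e.g. d=-2)
Answer: B4=T, B6=F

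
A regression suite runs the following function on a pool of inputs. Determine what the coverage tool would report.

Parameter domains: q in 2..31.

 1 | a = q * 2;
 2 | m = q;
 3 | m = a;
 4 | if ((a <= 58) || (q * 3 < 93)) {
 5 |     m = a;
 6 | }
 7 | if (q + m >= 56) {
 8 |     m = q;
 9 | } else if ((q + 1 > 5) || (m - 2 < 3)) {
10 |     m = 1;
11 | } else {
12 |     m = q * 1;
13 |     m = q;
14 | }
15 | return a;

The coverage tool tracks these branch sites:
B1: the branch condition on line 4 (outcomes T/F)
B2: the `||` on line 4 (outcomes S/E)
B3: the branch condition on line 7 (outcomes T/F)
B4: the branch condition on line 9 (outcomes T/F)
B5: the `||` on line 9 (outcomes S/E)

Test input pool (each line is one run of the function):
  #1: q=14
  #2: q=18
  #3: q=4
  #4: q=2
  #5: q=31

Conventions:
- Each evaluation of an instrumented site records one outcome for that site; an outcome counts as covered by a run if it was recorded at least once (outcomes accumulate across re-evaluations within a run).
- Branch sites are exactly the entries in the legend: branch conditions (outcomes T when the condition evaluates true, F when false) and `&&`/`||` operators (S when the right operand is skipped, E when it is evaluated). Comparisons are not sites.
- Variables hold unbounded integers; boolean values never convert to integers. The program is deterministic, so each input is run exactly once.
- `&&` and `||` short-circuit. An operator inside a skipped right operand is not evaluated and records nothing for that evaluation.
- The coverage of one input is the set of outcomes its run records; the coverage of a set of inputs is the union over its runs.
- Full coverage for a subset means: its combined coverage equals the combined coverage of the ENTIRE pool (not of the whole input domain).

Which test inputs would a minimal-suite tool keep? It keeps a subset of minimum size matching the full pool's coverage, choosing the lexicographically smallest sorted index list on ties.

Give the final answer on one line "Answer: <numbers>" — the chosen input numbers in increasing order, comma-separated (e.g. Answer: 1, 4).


#1 (q=14) -> B2->S, B1->T, B3->F, B5->S, B4->T; covered: B1=T, B2=S, B3=F, B4=T, B5=S
#2 (q=18) -> B2->S, B1->T, B3->F, B5->S, B4->T; covered: B1=T, B2=S, B3=F, B4=T, B5=S
#3 (q=4) -> B2->S, B1->T, B3->F, B5->E, B4->F; covered: B1=T, B2=S, B3=F, B4=F, B5=E
#4 (q=2) -> B2->S, B1->T, B3->F, B5->E, B4->T; covered: B1=T, B2=S, B3=F, B4=T, B5=E
#5 (q=31) -> B2->E, B1->F, B3->T; covered: B1=F, B2=E, B3=T
union over all inputs: B1=T, B1=F, B2=S, B2=E, B3=T, B3=F, B4=T, B4=F, B5=S, B5=E (10 outcomes)
every size-1 subset falls short of the 10 outcomes (best: 5/10)
every size-2 subset falls short of the 10 outcomes (best: 8/10)
size 3: inputs {1, 3, 5} cover all 10 outcomes, and no lexicographically smaller subset of this size does
Answer: 1, 3, 5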